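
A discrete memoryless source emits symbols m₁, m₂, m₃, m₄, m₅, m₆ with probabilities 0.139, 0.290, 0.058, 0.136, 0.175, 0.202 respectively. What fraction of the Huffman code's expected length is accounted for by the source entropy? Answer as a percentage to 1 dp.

Entropy H = −Σ p log₂ p ≈ 2.4495 bits.
Huffman merges: 29/500+17/125→97/500; 139/1000+7/40→157/500; 97/500+101/500→99/250; 29/100+157/500→151/250; 99/250+151/250→1. L = 627/250 ≈ 2.5080.
Efficiency = H/L = 2.4495/2.5080 = 97.7%.

97.7%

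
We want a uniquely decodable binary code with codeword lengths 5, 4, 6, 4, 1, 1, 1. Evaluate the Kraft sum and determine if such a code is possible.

1.671875; no

With common denominator 2^6 = 64: Σ 2^(−ℓᵢ) = 2/64 + 4/64 + 1/64 + 4/64 + 32/64 + 32/64 + 32/64 = 107/64 = 1.671875.
Kraft's inequality requires Σ ≤ 1; here Σ = 1.671875 > 1, so no such prefix code exists.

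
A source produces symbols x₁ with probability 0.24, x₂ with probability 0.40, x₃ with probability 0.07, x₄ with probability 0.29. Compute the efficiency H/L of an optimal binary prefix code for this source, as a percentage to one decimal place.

Entropy H = −Σ p log₂ p ≈ 1.8094 bits.
Huffman merges: 7/100+6/25→31/100; 29/100+31/100→3/5; 2/5+3/5→1. L = 191/100 ≈ 1.9100.
Efficiency = H/L = 1.8094/1.9100 = 94.7%.

94.7%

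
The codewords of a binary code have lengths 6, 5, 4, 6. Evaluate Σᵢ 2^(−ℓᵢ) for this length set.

With common denominator 2^6 = 64: Σ 2^(−ℓᵢ) = 1/64 + 2/64 + 4/64 + 1/64 = 8/64 = 0.125.

0.125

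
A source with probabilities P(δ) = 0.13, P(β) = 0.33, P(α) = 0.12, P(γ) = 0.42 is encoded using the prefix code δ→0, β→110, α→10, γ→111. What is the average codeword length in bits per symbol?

2.62 bits/symbol

L̄ = Σ pᵢ·ℓᵢ = 0.13·1 + 0.33·3 + 0.12·2 + 0.42·3 = 2.62 bits/symbol.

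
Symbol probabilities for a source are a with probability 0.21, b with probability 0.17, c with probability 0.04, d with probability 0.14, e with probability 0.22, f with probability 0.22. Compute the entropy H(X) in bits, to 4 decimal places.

H = −Σ pᵢ log₂ pᵢ.
−0.21·log₂(0.21) = 0.4728
−0.17·log₂(0.17) = 0.4346
−0.04·log₂(0.04) = 0.1858
−0.14·log₂(0.14) = 0.3971
−0.22·log₂(0.22) = 0.4806
−0.22·log₂(0.22) = 0.4806
Sum ≈ 2.4514 → 2.4514 bits.

2.4514 bits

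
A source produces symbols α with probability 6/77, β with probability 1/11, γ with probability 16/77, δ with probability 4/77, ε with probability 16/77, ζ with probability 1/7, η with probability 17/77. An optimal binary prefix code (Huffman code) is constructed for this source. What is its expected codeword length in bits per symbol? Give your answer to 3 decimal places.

Repeatedly combine the two least-probable nodes; the expected code length is the sum of the merged weights.
merge 4/77 + 6/77 → 10/77
merge 1/11 + 10/77 → 17/77
merge 1/7 + 16/77 → 27/77
merge 16/77 + 17/77 → 3/7
merge 17/77 + 27/77 → 4/7
merge 3/7 + 4/7 → 1
L = 10/77 + 17/77 + 27/77 + 3/7 + 4/7 + 1 = 208/77 ≈ 2.701 bits/symbol.

2.701 bits/symbol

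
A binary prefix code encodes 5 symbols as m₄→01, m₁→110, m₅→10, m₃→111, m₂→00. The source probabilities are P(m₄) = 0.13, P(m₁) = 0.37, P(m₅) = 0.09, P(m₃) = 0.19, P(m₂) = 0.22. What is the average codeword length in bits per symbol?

2.56 bits/symbol

L̄ = Σ pᵢ·ℓᵢ = 0.13·2 + 0.37·3 + 0.09·2 + 0.19·3 + 0.22·2 = 2.56 bits/symbol.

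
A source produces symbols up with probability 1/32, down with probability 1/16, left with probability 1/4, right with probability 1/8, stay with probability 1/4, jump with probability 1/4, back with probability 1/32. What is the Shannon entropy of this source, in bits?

Each probability is a power of 1/2, so log₂(1/p) is an integer.
H = Σ p·log₂(1/p) = 1/32·5 + 1/16·4 + 1/4·2 + 1/8·3 + 1/4·2 + 1/4·2 + 1/32·5 = 2.4375 bits.

2.4375 bits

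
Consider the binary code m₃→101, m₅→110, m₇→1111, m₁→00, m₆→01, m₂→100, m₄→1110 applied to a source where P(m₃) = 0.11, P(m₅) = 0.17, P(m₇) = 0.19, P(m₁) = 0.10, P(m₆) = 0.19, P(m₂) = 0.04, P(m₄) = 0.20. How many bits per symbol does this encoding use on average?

L̄ = Σ pᵢ·ℓᵢ = 0.11·3 + 0.17·3 + 0.19·4 + 0.10·2 + 0.19·2 + 0.04·3 + 0.20·4 = 3.1 bits/symbol.

3.1 bits/symbol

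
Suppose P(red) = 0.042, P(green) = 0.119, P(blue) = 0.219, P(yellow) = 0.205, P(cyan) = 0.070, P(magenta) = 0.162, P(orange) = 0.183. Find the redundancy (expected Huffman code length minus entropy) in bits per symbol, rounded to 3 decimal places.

Entropy H = −Σ p log₂ p ≈ 2.6484 bits.
Huffman merges: 21/500+7/100→14/125; 14/125+119/1000→231/1000; 81/500+183/1000→69/200; 41/200+219/1000→53/125; 231/1000+69/200→72/125; 53/125+72/125→1. L = 336/125 ≈ 2.6880.
L − H = 2.6880 − 2.6484 = 0.040 bits.

0.040 bits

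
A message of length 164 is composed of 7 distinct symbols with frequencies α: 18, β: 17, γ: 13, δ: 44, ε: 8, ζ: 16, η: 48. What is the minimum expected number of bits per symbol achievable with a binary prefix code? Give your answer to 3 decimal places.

2.567 bits/symbol

Probabilities are the counts divided by 164.
Repeatedly combine the two least-probable nodes; the expected code length is the sum of the merged weights.
merge 2/41 + 13/164 → 21/164
merge 4/41 + 17/164 → 33/164
merge 9/82 + 21/164 → 39/164
merge 33/164 + 39/164 → 18/41
merge 11/41 + 12/41 → 23/41
merge 18/41 + 23/41 → 1
L = 21/164 + 33/164 + 39/164 + 18/41 + 23/41 + 1 = 421/164 ≈ 2.567 bits/symbol.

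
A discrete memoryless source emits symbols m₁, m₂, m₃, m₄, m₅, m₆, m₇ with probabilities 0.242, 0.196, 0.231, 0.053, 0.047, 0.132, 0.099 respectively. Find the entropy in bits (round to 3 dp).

H = −Σ pᵢ log₂ pᵢ.
−0.242·log₂(0.242) = 0.4954
−0.196·log₂(0.196) = 0.4608
−0.231·log₂(0.231) = 0.4883
−0.053·log₂(0.053) = 0.2246
−0.047·log₂(0.047) = 0.2073
−0.132·log₂(0.132) = 0.3856
−0.099·log₂(0.099) = 0.3303
Sum ≈ 2.5924 → 2.592 bits.

2.592 bits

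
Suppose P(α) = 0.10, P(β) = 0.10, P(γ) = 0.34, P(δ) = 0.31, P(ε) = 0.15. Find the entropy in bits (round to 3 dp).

H = −Σ pᵢ log₂ pᵢ.
−0.10·log₂(0.10) = 0.3322
−0.10·log₂(0.10) = 0.3322
−0.34·log₂(0.34) = 0.5292
−0.31·log₂(0.31) = 0.5238
−0.15·log₂(0.15) = 0.4105
Sum ≈ 2.1279 → 2.128 bits.

2.128 bits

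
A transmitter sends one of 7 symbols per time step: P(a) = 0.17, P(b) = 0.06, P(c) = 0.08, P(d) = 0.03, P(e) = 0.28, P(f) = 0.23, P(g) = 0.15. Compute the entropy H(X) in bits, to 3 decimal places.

2.534 bits

H = −Σ pᵢ log₂ pᵢ.
−0.17·log₂(0.17) = 0.4346
−0.06·log₂(0.06) = 0.2435
−0.08·log₂(0.08) = 0.2915
−0.03·log₂(0.03) = 0.1518
−0.28·log₂(0.28) = 0.5142
−0.23·log₂(0.23) = 0.4877
−0.15·log₂(0.15) = 0.4105
Sum ≈ 2.5338 → 2.534 bits.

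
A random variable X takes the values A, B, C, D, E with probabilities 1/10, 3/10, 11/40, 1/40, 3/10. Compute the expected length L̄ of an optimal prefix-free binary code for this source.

2.125 bits/symbol

Repeatedly combine the two least-probable nodes; the expected code length is the sum of the merged weights.
merge 1/40 + 1/10 → 1/8
merge 1/8 + 11/40 → 2/5
merge 3/10 + 3/10 → 3/5
merge 2/5 + 3/5 → 1
L = 1/8 + 2/5 + 3/5 + 1 = 17/8 = 2.125 bits/symbol.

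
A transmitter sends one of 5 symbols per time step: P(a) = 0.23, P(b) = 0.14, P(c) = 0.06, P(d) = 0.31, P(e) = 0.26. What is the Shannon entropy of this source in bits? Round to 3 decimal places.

H = −Σ pᵢ log₂ pᵢ.
−0.23·log₂(0.23) = 0.4877
−0.14·log₂(0.14) = 0.3971
−0.06·log₂(0.06) = 0.2435
−0.31·log₂(0.31) = 0.5238
−0.26·log₂(0.26) = 0.5053
Sum ≈ 2.1574 → 2.157 bits.

2.157 bits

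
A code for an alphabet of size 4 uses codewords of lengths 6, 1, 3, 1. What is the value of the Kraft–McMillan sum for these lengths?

With common denominator 2^6 = 64: Σ 2^(−ℓᵢ) = 1/64 + 32/64 + 8/64 + 32/64 = 73/64 = 1.140625.

1.140625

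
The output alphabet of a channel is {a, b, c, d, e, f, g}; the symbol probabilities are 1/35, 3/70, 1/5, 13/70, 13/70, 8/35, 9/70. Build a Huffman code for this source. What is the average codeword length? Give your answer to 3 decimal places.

Repeatedly combine the two least-probable nodes; the expected code length is the sum of the merged weights.
merge 1/35 + 3/70 → 1/14
merge 1/14 + 9/70 → 1/5
merge 13/70 + 13/70 → 13/35
merge 1/5 + 1/5 → 2/5
merge 8/35 + 13/35 → 3/5
merge 2/5 + 3/5 → 1
L = 1/14 + 1/5 + 13/35 + 2/5 + 3/5 + 1 = 37/14 ≈ 2.643 bits/symbol.

2.643 bits/symbol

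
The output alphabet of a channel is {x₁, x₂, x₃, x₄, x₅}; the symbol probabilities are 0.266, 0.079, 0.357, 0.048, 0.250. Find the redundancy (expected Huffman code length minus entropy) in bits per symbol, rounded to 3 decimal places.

0.089 bits

Entropy H = −Σ p log₂ p ≈ 2.0383 bits.
Huffman merges: 6/125+79/1000→127/1000; 127/1000+1/4→377/1000; 133/500+357/1000→623/1000; 377/1000+623/1000→1. L = 2127/1000 ≈ 2.1270.
L − H = 2.1270 − 2.0383 = 0.089 bits.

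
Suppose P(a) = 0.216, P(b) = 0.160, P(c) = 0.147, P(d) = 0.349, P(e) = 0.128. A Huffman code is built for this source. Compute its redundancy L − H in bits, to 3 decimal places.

Entropy H = −Σ p log₂ p ≈ 2.2168 bits.
Huffman merges: 16/125+147/1000→11/40; 4/25+27/125→47/125; 11/40+349/1000→78/125; 47/125+78/125→1. L = 91/40 ≈ 2.2750.
L − H = 2.2750 − 2.2168 = 0.058 bits.

0.058 bits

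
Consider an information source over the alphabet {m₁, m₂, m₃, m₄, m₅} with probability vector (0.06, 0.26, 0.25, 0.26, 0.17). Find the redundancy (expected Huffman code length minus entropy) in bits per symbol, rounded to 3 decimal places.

0.041 bits

Entropy H = −Σ p log₂ p ≈ 2.1887 bits.
Huffman merges: 3/50+17/100→23/100; 23/100+1/4→12/25; 13/50+13/50→13/25; 12/25+13/25→1. L = 223/100 ≈ 2.2300.
L − H = 2.2300 − 2.1887 = 0.041 bits.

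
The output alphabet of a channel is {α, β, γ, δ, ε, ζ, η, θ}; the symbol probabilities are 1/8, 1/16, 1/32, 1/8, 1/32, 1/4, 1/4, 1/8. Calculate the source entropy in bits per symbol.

2.6875 bits

Each probability is a power of 1/2, so log₂(1/p) is an integer.
H = Σ p·log₂(1/p) = 1/8·3 + 1/16·4 + 1/32·5 + 1/8·3 + 1/32·5 + 1/4·2 + 1/4·2 + 1/8·3 = 2.6875 bits.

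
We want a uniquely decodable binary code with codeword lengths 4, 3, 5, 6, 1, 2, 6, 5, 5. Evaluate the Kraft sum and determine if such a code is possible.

1.0625; no

With common denominator 2^6 = 64: Σ 2^(−ℓᵢ) = 4/64 + 8/64 + 2/64 + 1/64 + 32/64 + 16/64 + 1/64 + 2/64 + 2/64 = 68/64 = 1.0625.
Kraft's inequality requires Σ ≤ 1; here Σ = 1.0625 > 1, so no such prefix code exists.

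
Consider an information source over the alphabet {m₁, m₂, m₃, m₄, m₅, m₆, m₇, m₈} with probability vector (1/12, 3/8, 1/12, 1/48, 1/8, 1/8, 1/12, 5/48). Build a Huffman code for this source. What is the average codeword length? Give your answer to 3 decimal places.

2.729 bits/symbol

Repeatedly combine the two least-probable nodes; the expected code length is the sum of the merged weights.
merge 1/48 + 1/12 → 5/48
merge 1/12 + 1/12 → 1/6
merge 5/48 + 5/48 → 5/24
merge 1/8 + 1/8 → 1/4
merge 1/6 + 5/24 → 3/8
merge 1/4 + 3/8 → 5/8
merge 3/8 + 5/8 → 1
L = 5/48 + 1/6 + 5/24 + 1/4 + 3/8 + 5/8 + 1 = 131/48 ≈ 2.729 bits/symbol.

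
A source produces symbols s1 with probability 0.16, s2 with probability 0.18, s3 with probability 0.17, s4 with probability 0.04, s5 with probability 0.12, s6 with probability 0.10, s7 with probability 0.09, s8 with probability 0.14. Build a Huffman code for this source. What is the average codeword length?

Repeatedly combine the two least-probable nodes; the expected code length is the sum of the merged weights.
merge 1/25 + 9/100 → 13/100
merge 1/10 + 3/25 → 11/50
merge 13/100 + 7/50 → 27/100
merge 4/25 + 17/100 → 33/100
merge 9/50 + 11/50 → 2/5
merge 27/100 + 33/100 → 3/5
merge 2/5 + 3/5 → 1
L = 13/100 + 11/50 + 27/100 + 33/100 + 2/5 + 3/5 + 1 = 59/20 = 2.95 bits/symbol.

2.95 bits/symbol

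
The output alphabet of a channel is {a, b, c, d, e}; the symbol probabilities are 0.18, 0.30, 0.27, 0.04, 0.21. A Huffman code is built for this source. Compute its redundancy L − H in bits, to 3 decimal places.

0.085 bits

Entropy H = −Σ p log₂ p ≈ 2.1350 bits.
Huffman merges: 1/25+9/50→11/50; 21/100+11/50→43/100; 27/100+3/10→57/100; 43/100+57/100→1. L = 111/50 ≈ 2.2200.
L − H = 2.2200 − 2.1350 = 0.085 bits.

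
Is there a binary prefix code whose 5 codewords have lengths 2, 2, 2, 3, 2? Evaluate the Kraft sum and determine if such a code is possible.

With common denominator 2^3 = 8: Σ 2^(−ℓᵢ) = 2/8 + 2/8 + 2/8 + 1/8 + 2/8 = 9/8 = 1.125.
Kraft's inequality requires Σ ≤ 1; here Σ = 1.125 > 1, so no such prefix code exists.

1.125; no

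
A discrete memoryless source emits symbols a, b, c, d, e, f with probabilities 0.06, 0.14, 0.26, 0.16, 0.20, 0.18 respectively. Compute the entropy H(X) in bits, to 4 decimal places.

2.4786 bits

H = −Σ pᵢ log₂ pᵢ.
−0.06·log₂(0.06) = 0.2435
−0.14·log₂(0.14) = 0.3971
−0.26·log₂(0.26) = 0.5053
−0.16·log₂(0.16) = 0.4230
−0.20·log₂(0.20) = 0.4644
−0.18·log₂(0.18) = 0.4453
Sum ≈ 2.4786 → 2.4786 bits.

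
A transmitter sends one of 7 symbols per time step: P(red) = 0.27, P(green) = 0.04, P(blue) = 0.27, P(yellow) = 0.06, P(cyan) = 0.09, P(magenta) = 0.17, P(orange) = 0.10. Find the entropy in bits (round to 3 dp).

H = −Σ pᵢ log₂ pᵢ.
−0.27·log₂(0.27) = 0.5100
−0.04·log₂(0.04) = 0.1858
−0.27·log₂(0.27) = 0.5100
−0.06·log₂(0.06) = 0.2435
−0.09·log₂(0.09) = 0.3127
−0.17·log₂(0.17) = 0.4346
−0.10·log₂(0.10) = 0.3322
Sum ≈ 2.5288 → 2.529 bits.

2.529 bits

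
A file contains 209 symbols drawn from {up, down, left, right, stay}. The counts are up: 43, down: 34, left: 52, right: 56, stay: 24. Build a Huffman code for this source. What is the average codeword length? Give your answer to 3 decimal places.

Probabilities are the counts divided by 209.
Repeatedly combine the two least-probable nodes; the expected code length is the sum of the merged weights.
merge 24/209 + 34/209 → 58/209
merge 43/209 + 52/209 → 5/11
merge 56/209 + 58/209 → 6/11
merge 5/11 + 6/11 → 1
L = 58/209 + 5/11 + 6/11 + 1 = 476/209 ≈ 2.278 bits/symbol.

2.278 bits/symbol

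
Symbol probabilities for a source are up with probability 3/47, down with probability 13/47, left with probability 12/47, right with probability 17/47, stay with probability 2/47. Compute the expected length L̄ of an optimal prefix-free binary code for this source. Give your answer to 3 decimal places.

2.106 bits/symbol

Repeatedly combine the two least-probable nodes; the expected code length is the sum of the merged weights.
merge 2/47 + 3/47 → 5/47
merge 5/47 + 12/47 → 17/47
merge 13/47 + 17/47 → 30/47
merge 17/47 + 30/47 → 1
L = 5/47 + 17/47 + 30/47 + 1 = 99/47 ≈ 2.106 bits/symbol.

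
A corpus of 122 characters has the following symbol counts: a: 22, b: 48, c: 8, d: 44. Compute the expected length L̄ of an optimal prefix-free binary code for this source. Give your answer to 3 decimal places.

Probabilities are the counts divided by 122.
Repeatedly combine the two least-probable nodes; the expected code length is the sum of the merged weights.
merge 4/61 + 11/61 → 15/61
merge 15/61 + 22/61 → 37/61
merge 24/61 + 37/61 → 1
L = 15/61 + 37/61 + 1 = 113/61 ≈ 1.852 bits/symbol.

1.852 bits/symbol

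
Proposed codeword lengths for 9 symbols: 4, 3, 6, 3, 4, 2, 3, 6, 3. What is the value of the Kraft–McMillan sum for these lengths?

0.90625

With common denominator 2^6 = 64: Σ 2^(−ℓᵢ) = 4/64 + 8/64 + 1/64 + 8/64 + 4/64 + 16/64 + 8/64 + 1/64 + 8/64 = 58/64 = 0.90625.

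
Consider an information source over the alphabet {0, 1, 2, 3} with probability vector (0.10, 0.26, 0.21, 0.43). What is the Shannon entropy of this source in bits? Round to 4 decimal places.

1.8339 bits

H = −Σ pᵢ log₂ pᵢ.
−0.10·log₂(0.10) = 0.3322
−0.26·log₂(0.26) = 0.5053
−0.21·log₂(0.21) = 0.4728
−0.43·log₂(0.43) = 0.5236
Sum ≈ 1.8339 → 1.8339 bits.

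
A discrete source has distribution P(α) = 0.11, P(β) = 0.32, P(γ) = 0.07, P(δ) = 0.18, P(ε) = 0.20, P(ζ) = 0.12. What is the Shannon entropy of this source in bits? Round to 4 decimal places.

H = −Σ pᵢ log₂ pᵢ.
−0.11·log₂(0.11) = 0.3503
−0.32·log₂(0.32) = 0.5260
−0.07·log₂(0.07) = 0.2686
−0.18·log₂(0.18) = 0.4453
−0.20·log₂(0.20) = 0.4644
−0.12·log₂(0.12) = 0.3671
Sum ≈ 2.4216 → 2.4216 bits.

2.4216 bits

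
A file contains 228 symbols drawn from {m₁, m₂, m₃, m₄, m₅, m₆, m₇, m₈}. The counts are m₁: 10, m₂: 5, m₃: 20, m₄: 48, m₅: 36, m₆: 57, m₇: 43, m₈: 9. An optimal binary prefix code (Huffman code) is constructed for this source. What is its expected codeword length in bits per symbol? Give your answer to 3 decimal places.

2.706 bits/symbol

Probabilities are the counts divided by 228.
Repeatedly combine the two least-probable nodes; the expected code length is the sum of the merged weights.
merge 5/228 + 3/76 → 7/114
merge 5/114 + 7/114 → 2/19
merge 5/57 + 2/19 → 11/57
merge 3/19 + 43/228 → 79/228
merge 11/57 + 4/19 → 23/57
merge 1/4 + 79/228 → 34/57
merge 23/57 + 34/57 → 1
L = 7/114 + 2/19 + 11/57 + 79/228 + 23/57 + 34/57 + 1 = 617/228 ≈ 2.706 bits/symbol.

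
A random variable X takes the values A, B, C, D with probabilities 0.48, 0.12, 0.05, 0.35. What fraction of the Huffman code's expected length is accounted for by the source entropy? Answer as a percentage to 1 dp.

Entropy H = −Σ p log₂ p ≈ 1.6215 bits.
Huffman merges: 1/20+3/25→17/100; 17/100+7/20→13/25; 12/25+13/25→1. L = 169/100 ≈ 1.6900.
Efficiency = H/L = 1.6215/1.6900 = 95.9%.

95.9%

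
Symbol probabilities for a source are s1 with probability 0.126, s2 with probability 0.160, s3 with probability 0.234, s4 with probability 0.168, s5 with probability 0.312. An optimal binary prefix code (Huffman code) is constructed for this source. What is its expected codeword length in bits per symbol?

Repeatedly combine the two least-probable nodes; the expected code length is the sum of the merged weights.
merge 63/500 + 4/25 → 143/500
merge 21/125 + 117/500 → 201/500
merge 143/500 + 39/125 → 299/500
merge 201/500 + 299/500 → 1
L = 143/500 + 201/500 + 299/500 + 1 = 1143/500 = 2.286 bits/symbol.

2.286 bits/symbol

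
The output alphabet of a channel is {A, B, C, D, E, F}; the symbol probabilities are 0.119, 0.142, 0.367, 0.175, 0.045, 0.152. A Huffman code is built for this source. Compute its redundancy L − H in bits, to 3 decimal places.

0.079 bits

Entropy H = −Σ p log₂ p ≈ 2.3506 bits.
Huffman merges: 9/200+119/1000→41/250; 71/500+19/125→147/500; 41/250+7/40→339/1000; 147/500+339/1000→633/1000; 367/1000+633/1000→1. L = 243/100 ≈ 2.4300.
L − H = 2.4300 − 2.3506 = 0.079 bits.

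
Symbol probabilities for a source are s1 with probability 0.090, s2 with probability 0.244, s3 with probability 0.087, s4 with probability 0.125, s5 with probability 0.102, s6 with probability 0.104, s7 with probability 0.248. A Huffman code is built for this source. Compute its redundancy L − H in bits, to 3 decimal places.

Entropy H = −Σ p log₂ p ≈ 2.6651 bits.
Huffman merges: 87/1000+9/100→177/1000; 51/500+13/125→103/500; 1/8+177/1000→151/500; 103/500+61/250→9/20; 31/125+151/500→11/20; 9/20+11/20→1. L = 537/200 ≈ 2.6850.
L − H = 2.6850 − 2.6651 = 0.020 bits.

0.020 bits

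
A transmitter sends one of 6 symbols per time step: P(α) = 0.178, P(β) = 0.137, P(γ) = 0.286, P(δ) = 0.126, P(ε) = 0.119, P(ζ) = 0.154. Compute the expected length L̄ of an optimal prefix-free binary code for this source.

Repeatedly combine the two least-probable nodes; the expected code length is the sum of the merged weights.
merge 119/1000 + 63/500 → 49/200
merge 137/1000 + 77/500 → 291/1000
merge 89/500 + 49/200 → 423/1000
merge 143/500 + 291/1000 → 577/1000
merge 423/1000 + 577/1000 → 1
L = 49/200 + 291/1000 + 423/1000 + 577/1000 + 1 = 317/125 = 2.536 bits/symbol.

2.536 bits/symbol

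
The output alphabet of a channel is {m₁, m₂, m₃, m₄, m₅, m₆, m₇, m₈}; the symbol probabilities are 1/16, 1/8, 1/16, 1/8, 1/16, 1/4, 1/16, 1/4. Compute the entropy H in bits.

Each probability is a power of 1/2, so log₂(1/p) is an integer.
H = Σ p·log₂(1/p) = 1/16·4 + 1/8·3 + 1/16·4 + 1/8·3 + 1/16·4 + 1/4·2 + 1/16·4 + 1/4·2 = 2.75 bits.

2.75 bits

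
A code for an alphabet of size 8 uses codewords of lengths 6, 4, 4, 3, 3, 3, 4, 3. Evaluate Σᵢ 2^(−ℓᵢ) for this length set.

0.703125

With common denominator 2^6 = 64: Σ 2^(−ℓᵢ) = 1/64 + 4/64 + 4/64 + 8/64 + 8/64 + 8/64 + 4/64 + 8/64 = 45/64 = 0.703125.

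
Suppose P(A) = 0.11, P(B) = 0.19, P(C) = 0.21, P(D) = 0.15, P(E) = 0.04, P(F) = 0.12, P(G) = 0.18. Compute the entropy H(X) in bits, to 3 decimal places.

2.687 bits

H = −Σ pᵢ log₂ pᵢ.
−0.11·log₂(0.11) = 0.3503
−0.19·log₂(0.19) = 0.4552
−0.21·log₂(0.21) = 0.4728
−0.15·log₂(0.15) = 0.4105
−0.04·log₂(0.04) = 0.1858
−0.12·log₂(0.12) = 0.3671
−0.18·log₂(0.18) = 0.4453
Sum ≈ 2.6870 → 2.687 bits.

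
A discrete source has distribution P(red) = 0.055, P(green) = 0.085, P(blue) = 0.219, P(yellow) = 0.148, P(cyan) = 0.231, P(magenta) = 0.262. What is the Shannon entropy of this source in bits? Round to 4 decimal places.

H = −Σ pᵢ log₂ pᵢ.
−0.055·log₂(0.055) = 0.2301
−0.085·log₂(0.085) = 0.3023
−0.219·log₂(0.219) = 0.4798
−0.148·log₂(0.148) = 0.4079
−0.231·log₂(0.231) = 0.4883
−0.262·log₂(0.262) = 0.5063
Sum ≈ 2.4148 → 2.4148 bits.

2.4148 bits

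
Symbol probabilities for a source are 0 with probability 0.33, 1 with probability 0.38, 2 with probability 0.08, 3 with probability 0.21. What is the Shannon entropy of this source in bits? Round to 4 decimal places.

H = −Σ pᵢ log₂ pᵢ.
−0.33·log₂(0.33) = 0.5278
−0.38·log₂(0.38) = 0.5305
−0.08·log₂(0.08) = 0.2915
−0.21·log₂(0.21) = 0.4728
Sum ≈ 1.8226 → 1.8226 bits.

1.8226 bits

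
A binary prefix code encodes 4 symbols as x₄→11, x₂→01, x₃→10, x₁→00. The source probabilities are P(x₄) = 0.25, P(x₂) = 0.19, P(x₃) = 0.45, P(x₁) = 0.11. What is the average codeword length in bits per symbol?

2 bits/symbol

L̄ = Σ pᵢ·ℓᵢ = 0.25·2 + 0.19·2 + 0.45·2 + 0.11·2 = 2 bits/symbol.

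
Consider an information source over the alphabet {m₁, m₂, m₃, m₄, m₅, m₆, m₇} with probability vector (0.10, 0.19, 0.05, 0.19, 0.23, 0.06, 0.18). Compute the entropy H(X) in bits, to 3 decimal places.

H = −Σ pᵢ log₂ pᵢ.
−0.10·log₂(0.10) = 0.3322
−0.19·log₂(0.19) = 0.4552
−0.05·log₂(0.05) = 0.2161
−0.19·log₂(0.19) = 0.4552
−0.23·log₂(0.23) = 0.4877
−0.06·log₂(0.06) = 0.2435
−0.18·log₂(0.18) = 0.4453
Sum ≈ 2.6353 → 2.635 bits.

2.635 bits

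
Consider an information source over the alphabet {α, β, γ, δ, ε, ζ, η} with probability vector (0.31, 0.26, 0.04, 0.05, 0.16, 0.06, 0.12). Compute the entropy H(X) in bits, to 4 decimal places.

2.4646 bits

H = −Σ pᵢ log₂ pᵢ.
−0.31·log₂(0.31) = 0.5238
−0.26·log₂(0.26) = 0.5053
−0.04·log₂(0.04) = 0.1858
−0.05·log₂(0.05) = 0.2161
−0.16·log₂(0.16) = 0.4230
−0.06·log₂(0.06) = 0.2435
−0.12·log₂(0.12) = 0.3671
Sum ≈ 2.4646 → 2.4646 bits.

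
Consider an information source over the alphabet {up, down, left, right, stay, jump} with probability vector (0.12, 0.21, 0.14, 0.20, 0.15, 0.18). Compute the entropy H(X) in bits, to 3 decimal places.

H = −Σ pᵢ log₂ pᵢ.
−0.12·log₂(0.12) = 0.3671
−0.21·log₂(0.21) = 0.4728
−0.14·log₂(0.14) = 0.3971
−0.20·log₂(0.20) = 0.4644
−0.15·log₂(0.15) = 0.4105
−0.18·log₂(0.18) = 0.4453
Sum ≈ 2.5572 → 2.557 bits.

2.557 bits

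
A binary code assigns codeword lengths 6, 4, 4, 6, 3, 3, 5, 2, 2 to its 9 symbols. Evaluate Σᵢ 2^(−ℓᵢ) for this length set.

With common denominator 2^6 = 64: Σ 2^(−ℓᵢ) = 1/64 + 4/64 + 4/64 + 1/64 + 8/64 + 8/64 + 2/64 + 16/64 + 16/64 = 60/64 = 0.9375.

0.9375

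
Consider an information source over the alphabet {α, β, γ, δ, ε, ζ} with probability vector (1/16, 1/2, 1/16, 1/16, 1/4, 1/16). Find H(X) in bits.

2 bits

Each probability is a power of 1/2, so log₂(1/p) is an integer.
H = Σ p·log₂(1/p) = 1/16·4 + 1/2·1 + 1/16·4 + 1/16·4 + 1/4·2 + 1/16·4 = 2 bits.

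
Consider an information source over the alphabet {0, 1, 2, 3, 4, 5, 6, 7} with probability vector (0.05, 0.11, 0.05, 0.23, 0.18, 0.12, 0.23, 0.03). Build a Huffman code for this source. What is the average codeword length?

Repeatedly combine the two least-probable nodes; the expected code length is the sum of the merged weights.
merge 3/100 + 1/20 → 2/25
merge 1/20 + 2/25 → 13/100
merge 11/100 + 3/25 → 23/100
merge 13/100 + 9/50 → 31/100
merge 23/100 + 23/100 → 23/50
merge 23/100 + 31/100 → 27/50
merge 23/50 + 27/50 → 1
L = 2/25 + 13/100 + 23/100 + 31/100 + 23/50 + 27/50 + 1 = 11/4 = 2.75 bits/symbol.

2.75 bits/symbol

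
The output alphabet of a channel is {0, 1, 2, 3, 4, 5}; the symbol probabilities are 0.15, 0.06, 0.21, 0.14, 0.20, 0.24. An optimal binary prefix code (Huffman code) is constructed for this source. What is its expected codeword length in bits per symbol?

2.55 bits/symbol

Repeatedly combine the two least-probable nodes; the expected code length is the sum of the merged weights.
merge 3/50 + 7/50 → 1/5
merge 3/20 + 1/5 → 7/20
merge 1/5 + 21/100 → 41/100
merge 6/25 + 7/20 → 59/100
merge 41/100 + 59/100 → 1
L = 1/5 + 7/20 + 41/100 + 59/100 + 1 = 51/20 = 2.55 bits/symbol.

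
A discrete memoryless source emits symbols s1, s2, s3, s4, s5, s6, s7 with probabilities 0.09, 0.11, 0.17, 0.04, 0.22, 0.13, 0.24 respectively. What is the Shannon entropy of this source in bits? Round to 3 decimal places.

H = −Σ pᵢ log₂ pᵢ.
−0.09·log₂(0.09) = 0.3127
−0.11·log₂(0.11) = 0.3503
−0.17·log₂(0.17) = 0.4346
−0.04·log₂(0.04) = 0.1858
−0.22·log₂(0.22) = 0.4806
−0.13·log₂(0.13) = 0.3826
−0.24·log₂(0.24) = 0.4941
Sum ≈ 2.6406 → 2.641 bits.

2.641 bits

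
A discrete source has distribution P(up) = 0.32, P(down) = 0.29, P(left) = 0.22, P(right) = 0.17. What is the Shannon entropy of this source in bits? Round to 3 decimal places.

1.959 bits

H = −Σ pᵢ log₂ pᵢ.
−0.32·log₂(0.32) = 0.5260
−0.29·log₂(0.29) = 0.5179
−0.22·log₂(0.22) = 0.4806
−0.17·log₂(0.17) = 0.4346
Sum ≈ 1.9591 → 1.959 bits.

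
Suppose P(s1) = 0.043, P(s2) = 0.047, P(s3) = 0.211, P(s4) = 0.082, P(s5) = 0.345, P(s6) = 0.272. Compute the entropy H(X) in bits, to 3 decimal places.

2.213 bits

H = −Σ pᵢ log₂ pᵢ.
−0.043·log₂(0.043) = 0.1952
−0.047·log₂(0.047) = 0.2073
−0.211·log₂(0.211) = 0.4736
−0.082·log₂(0.082) = 0.2959
−0.345·log₂(0.345) = 0.5297
−0.272·log₂(0.272) = 0.5109
Sum ≈ 2.2126 → 2.213 bits.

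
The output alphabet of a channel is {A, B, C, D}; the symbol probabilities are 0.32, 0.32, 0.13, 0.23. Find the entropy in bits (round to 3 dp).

1.922 bits

H = −Σ pᵢ log₂ pᵢ.
−0.32·log₂(0.32) = 0.5260
−0.32·log₂(0.32) = 0.5260
−0.13·log₂(0.13) = 0.3826
−0.23·log₂(0.23) = 0.4877
Sum ≈ 1.9224 → 1.922 bits.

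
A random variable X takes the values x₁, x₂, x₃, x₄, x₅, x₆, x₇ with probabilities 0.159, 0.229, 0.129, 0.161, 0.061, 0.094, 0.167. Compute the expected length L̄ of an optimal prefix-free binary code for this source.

2.759 bits/symbol

Repeatedly combine the two least-probable nodes; the expected code length is the sum of the merged weights.
merge 61/1000 + 47/500 → 31/200
merge 129/1000 + 31/200 → 71/250
merge 159/1000 + 161/1000 → 8/25
merge 167/1000 + 229/1000 → 99/250
merge 71/250 + 8/25 → 151/250
merge 99/250 + 151/250 → 1
L = 31/200 + 71/250 + 8/25 + 99/250 + 151/250 + 1 = 2759/1000 = 2.759 bits/symbol.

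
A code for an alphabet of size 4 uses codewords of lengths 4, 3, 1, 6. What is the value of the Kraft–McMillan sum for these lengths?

With common denominator 2^6 = 64: Σ 2^(−ℓᵢ) = 4/64 + 8/64 + 32/64 + 1/64 = 45/64 = 0.703125.

0.703125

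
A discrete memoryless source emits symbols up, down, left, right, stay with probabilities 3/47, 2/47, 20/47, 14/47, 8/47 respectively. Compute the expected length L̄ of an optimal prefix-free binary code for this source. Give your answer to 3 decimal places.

Repeatedly combine the two least-probable nodes; the expected code length is the sum of the merged weights.
merge 2/47 + 3/47 → 5/47
merge 5/47 + 8/47 → 13/47
merge 13/47 + 14/47 → 27/47
merge 20/47 + 27/47 → 1
L = 5/47 + 13/47 + 27/47 + 1 = 92/47 ≈ 1.957 bits/symbol.

1.957 bits/symbol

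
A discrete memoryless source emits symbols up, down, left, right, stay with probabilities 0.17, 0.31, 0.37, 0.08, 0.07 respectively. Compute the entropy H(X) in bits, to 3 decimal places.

2.049 bits

H = −Σ pᵢ log₂ pᵢ.
−0.17·log₂(0.17) = 0.4346
−0.31·log₂(0.31) = 0.5238
−0.37·log₂(0.37) = 0.5307
−0.08·log₂(0.08) = 0.2915
−0.07·log₂(0.07) = 0.2686
Sum ≈ 2.0492 → 2.049 bits.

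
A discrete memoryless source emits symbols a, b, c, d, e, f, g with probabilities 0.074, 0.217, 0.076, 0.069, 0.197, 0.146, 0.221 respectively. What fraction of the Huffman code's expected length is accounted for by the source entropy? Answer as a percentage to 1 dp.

Entropy H = −Σ p log₂ p ≈ 2.6533 bits.
Huffman merges: 69/1000+37/500→143/1000; 19/250+143/1000→219/1000; 73/500+197/1000→343/1000; 217/1000+219/1000→109/250; 221/1000+343/1000→141/250; 109/250+141/250→1. L = 541/200 ≈ 2.7050.
Efficiency = H/L = 2.6533/2.7050 = 98.1%.

98.1%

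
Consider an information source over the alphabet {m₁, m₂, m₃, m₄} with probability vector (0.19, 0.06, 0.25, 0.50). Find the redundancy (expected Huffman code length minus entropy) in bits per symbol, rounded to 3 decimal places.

Entropy H = −Σ p log₂ p ≈ 1.6988 bits.
Huffman merges: 3/50+19/100→1/4; 1/4+1/4→1/2; 1/2+1/2→1. L = 7/4 ≈ 1.7500.
L − H = 1.7500 − 1.6988 = 0.051 bits.

0.051 bits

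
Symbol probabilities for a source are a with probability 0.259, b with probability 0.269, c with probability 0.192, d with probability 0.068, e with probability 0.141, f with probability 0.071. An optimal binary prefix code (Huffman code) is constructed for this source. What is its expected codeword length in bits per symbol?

Repeatedly combine the two least-probable nodes; the expected code length is the sum of the merged weights.
merge 17/250 + 71/1000 → 139/1000
merge 139/1000 + 141/1000 → 7/25
merge 24/125 + 259/1000 → 451/1000
merge 269/1000 + 7/25 → 549/1000
merge 451/1000 + 549/1000 → 1
L = 139/1000 + 7/25 + 451/1000 + 549/1000 + 1 = 2419/1000 = 2.419 bits/symbol.

2.419 bits/symbol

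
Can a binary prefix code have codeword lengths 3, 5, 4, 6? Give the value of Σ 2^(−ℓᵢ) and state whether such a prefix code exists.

With common denominator 2^6 = 64: Σ 2^(−ℓᵢ) = 8/64 + 2/64 + 4/64 + 1/64 = 15/64 = 0.234375.
Kraft's inequality requires Σ ≤ 1; here Σ = 0.234375 ≤ 1, so such a prefix code exists.

0.234375; yes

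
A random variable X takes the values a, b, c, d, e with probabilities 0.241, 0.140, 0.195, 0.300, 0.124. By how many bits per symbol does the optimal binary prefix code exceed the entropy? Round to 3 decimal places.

Entropy H = −Σ p log₂ p ≈ 2.2463 bits.
Huffman merges: 31/250+7/50→33/125; 39/200+241/1000→109/250; 33/125+3/10→141/250; 109/250+141/250→1. L = 283/125 ≈ 2.2640.
L − H = 2.2640 − 2.2463 = 0.018 bits.

0.018 bits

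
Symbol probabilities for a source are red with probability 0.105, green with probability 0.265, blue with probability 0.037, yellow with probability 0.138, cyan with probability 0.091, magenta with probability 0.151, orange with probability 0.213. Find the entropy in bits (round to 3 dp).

2.621 bits

H = −Σ pᵢ log₂ pᵢ.
−0.105·log₂(0.105) = 0.3414
−0.265·log₂(0.265) = 0.5077
−0.037·log₂(0.037) = 0.1760
−0.138·log₂(0.138) = 0.3943
−0.091·log₂(0.091) = 0.3147
−0.151·log₂(0.151) = 0.4118
−0.213·log₂(0.213) = 0.4752
Sum ≈ 2.6212 → 2.621 bits.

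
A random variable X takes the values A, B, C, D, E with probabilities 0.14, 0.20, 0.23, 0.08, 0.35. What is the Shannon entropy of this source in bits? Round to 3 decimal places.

H = −Σ pᵢ log₂ pᵢ.
−0.14·log₂(0.14) = 0.3971
−0.20·log₂(0.20) = 0.4644
−0.23·log₂(0.23) = 0.4877
−0.08·log₂(0.08) = 0.2915
−0.35·log₂(0.35) = 0.5301
Sum ≈ 2.1708 → 2.171 bits.

2.171 bits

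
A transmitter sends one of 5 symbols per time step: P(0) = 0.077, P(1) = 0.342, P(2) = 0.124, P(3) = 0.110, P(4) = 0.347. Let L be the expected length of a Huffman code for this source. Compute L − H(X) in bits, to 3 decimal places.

Entropy H = −Σ p log₂ p ≈ 2.0678 bits.
Huffman merges: 77/1000+11/100→187/1000; 31/250+187/1000→311/1000; 311/1000+171/500→653/1000; 347/1000+653/1000→1. L = 2151/1000 ≈ 2.1510.
L − H = 2.1510 − 2.0678 = 0.083 bits.

0.083 bits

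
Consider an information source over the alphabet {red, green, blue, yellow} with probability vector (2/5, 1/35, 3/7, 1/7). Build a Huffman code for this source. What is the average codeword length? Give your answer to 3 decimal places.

1.743 bits/symbol

Repeatedly combine the two least-probable nodes; the expected code length is the sum of the merged weights.
merge 1/35 + 1/7 → 6/35
merge 6/35 + 2/5 → 4/7
merge 3/7 + 4/7 → 1
L = 6/35 + 4/7 + 1 = 61/35 ≈ 1.743 bits/symbol.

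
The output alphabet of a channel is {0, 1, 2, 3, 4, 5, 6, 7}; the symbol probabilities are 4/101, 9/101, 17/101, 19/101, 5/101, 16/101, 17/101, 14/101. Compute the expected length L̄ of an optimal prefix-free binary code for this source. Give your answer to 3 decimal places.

Repeatedly combine the two least-probable nodes; the expected code length is the sum of the merged weights.
merge 4/101 + 5/101 → 9/101
merge 9/101 + 9/101 → 18/101
merge 14/101 + 16/101 → 30/101
merge 17/101 + 17/101 → 34/101
merge 18/101 + 19/101 → 37/101
merge 30/101 + 34/101 → 64/101
merge 37/101 + 64/101 → 1
L = 9/101 + 18/101 + 30/101 + 34/101 + 37/101 + 64/101 + 1 = 293/101 ≈ 2.901 bits/symbol.

2.901 bits/symbol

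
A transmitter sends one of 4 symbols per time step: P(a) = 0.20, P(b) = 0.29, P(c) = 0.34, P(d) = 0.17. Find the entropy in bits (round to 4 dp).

H = −Σ pᵢ log₂ pᵢ.
−0.20·log₂(0.20) = 0.4644
−0.29·log₂(0.29) = 0.5179
−0.34·log₂(0.34) = 0.5292
−0.17·log₂(0.17) = 0.4346
Sum ≈ 1.9461 → 1.9461 bits.

1.9461 bits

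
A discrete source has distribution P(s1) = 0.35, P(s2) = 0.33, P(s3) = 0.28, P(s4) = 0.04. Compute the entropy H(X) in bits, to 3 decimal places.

1.758 bits

H = −Σ pᵢ log₂ pᵢ.
−0.35·log₂(0.35) = 0.5301
−0.33·log₂(0.33) = 0.5278
−0.28·log₂(0.28) = 0.5142
−0.04·log₂(0.04) = 0.1858
Sum ≈ 1.7579 → 1.758 bits.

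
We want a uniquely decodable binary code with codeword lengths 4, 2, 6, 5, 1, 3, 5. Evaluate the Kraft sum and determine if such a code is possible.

With common denominator 2^6 = 64: Σ 2^(−ℓᵢ) = 4/64 + 16/64 + 1/64 + 2/64 + 32/64 + 8/64 + 2/64 = 65/64 = 1.015625.
Kraft's inequality requires Σ ≤ 1; here Σ = 1.015625 > 1, so no such prefix code exists.

1.015625; no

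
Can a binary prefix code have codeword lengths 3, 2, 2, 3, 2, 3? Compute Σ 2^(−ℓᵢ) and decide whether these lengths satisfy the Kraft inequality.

With common denominator 2^3 = 8: Σ 2^(−ℓᵢ) = 1/8 + 2/8 + 2/8 + 1/8 + 2/8 + 1/8 = 9/8 = 1.125.
Kraft's inequality requires Σ ≤ 1; here Σ = 1.125 > 1, so no such prefix code exists.

1.125; no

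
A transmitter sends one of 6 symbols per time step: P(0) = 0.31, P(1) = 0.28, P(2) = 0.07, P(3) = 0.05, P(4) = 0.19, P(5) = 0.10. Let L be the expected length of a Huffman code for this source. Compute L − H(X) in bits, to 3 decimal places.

0.030 bits

Entropy H = −Σ p log₂ p ≈ 2.3101 bits.
Huffman merges: 1/20+7/100→3/25; 1/10+3/25→11/50; 19/100+11/50→41/100; 7/25+31/100→59/100; 41/100+59/100→1. L = 117/50 ≈ 2.3400.
L − H = 2.3400 − 2.3101 = 0.030 bits.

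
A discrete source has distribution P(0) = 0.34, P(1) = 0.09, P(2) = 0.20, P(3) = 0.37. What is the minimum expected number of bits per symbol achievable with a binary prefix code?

Repeatedly combine the two least-probable nodes; the expected code length is the sum of the merged weights.
merge 9/100 + 1/5 → 29/100
merge 29/100 + 17/50 → 63/100
merge 37/100 + 63/100 → 1
L = 29/100 + 63/100 + 1 = 48/25 = 1.92 bits/symbol.

1.92 bits/symbol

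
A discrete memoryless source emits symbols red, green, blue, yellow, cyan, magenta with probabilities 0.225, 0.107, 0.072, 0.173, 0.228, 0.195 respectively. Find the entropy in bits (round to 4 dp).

2.4866 bits

H = −Σ pᵢ log₂ pᵢ.
−0.225·log₂(0.225) = 0.4842
−0.107·log₂(0.107) = 0.3450
−0.072·log₂(0.072) = 0.2733
−0.173·log₂(0.173) = 0.4379
−0.228·log₂(0.228) = 0.4863
−0.195·log₂(0.195) = 0.4599
Sum ≈ 2.4866 → 2.4866 bits.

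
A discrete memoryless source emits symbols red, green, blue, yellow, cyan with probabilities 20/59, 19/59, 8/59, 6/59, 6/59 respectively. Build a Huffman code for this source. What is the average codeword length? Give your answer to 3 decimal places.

Repeatedly combine the two least-probable nodes; the expected code length is the sum of the merged weights.
merge 6/59 + 6/59 → 12/59
merge 8/59 + 12/59 → 20/59
merge 19/59 + 20/59 → 39/59
merge 20/59 + 39/59 → 1
L = 12/59 + 20/59 + 39/59 + 1 = 130/59 ≈ 2.203 bits/symbol.

2.203 bits/symbol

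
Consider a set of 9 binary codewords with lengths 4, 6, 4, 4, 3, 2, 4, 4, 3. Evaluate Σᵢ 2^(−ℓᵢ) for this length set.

With common denominator 2^6 = 64: Σ 2^(−ℓᵢ) = 4/64 + 1/64 + 4/64 + 4/64 + 8/64 + 16/64 + 4/64 + 4/64 + 8/64 = 53/64 = 0.828125.

0.828125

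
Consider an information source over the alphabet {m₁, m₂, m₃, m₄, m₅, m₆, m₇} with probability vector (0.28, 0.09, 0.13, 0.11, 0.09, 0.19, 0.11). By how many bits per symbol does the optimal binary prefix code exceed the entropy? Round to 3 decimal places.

0.032 bits

Entropy H = −Σ p log₂ p ≈ 2.6780 bits.
Huffman merges: 9/100+9/100→9/50; 11/100+11/100→11/50; 13/100+9/50→31/100; 19/100+11/50→41/100; 7/25+31/100→59/100; 41/100+59/100→1. L = 271/100 ≈ 2.7100.
L − H = 2.7100 − 2.6780 = 0.032 bits.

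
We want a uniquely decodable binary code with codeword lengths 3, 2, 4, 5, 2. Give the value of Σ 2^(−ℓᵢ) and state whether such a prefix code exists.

0.71875; yes

With common denominator 2^5 = 32: Σ 2^(−ℓᵢ) = 4/32 + 8/32 + 2/32 + 1/32 + 8/32 = 23/32 = 0.71875.
Kraft's inequality requires Σ ≤ 1; here Σ = 0.71875 ≤ 1, so such a prefix code exists.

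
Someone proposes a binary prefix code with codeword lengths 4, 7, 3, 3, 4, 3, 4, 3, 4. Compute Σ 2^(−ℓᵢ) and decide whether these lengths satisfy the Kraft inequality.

With common denominator 2^7 = 128: Σ 2^(−ℓᵢ) = 8/128 + 1/128 + 16/128 + 16/128 + 8/128 + 16/128 + 8/128 + 16/128 + 8/128 = 97/128 = 0.7578125.
Kraft's inequality requires Σ ≤ 1; here Σ = 0.7578125 ≤ 1, so such a prefix code exists.

0.7578125; yes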